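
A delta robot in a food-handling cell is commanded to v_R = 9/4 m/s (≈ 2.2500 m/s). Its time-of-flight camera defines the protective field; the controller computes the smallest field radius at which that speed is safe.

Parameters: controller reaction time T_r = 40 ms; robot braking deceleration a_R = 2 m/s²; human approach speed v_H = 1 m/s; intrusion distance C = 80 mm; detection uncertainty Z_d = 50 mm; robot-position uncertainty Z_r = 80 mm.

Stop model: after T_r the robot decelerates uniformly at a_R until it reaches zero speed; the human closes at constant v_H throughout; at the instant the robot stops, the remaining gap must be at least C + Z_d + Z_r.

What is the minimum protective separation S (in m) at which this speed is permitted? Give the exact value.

S_min = 4369/1600 m = 2.7306 m

braking lasts T_s = (9/4)/2 = 1.1250 s
robot in T_r: 2.2500·0.0400 = 0.0900 m
robot under decel: 2.2500²/(2·2.0000) = 1.2656 m
human closes 1.0000·1.1650 = 1.1650 m
residual clearance needed = 0.0800+0.0500+0.0800 = 0.2100 m
S_min ≈ 0.0900+1.2656+1.1650+0.2100  ⇒  S_min = 4369/1600 m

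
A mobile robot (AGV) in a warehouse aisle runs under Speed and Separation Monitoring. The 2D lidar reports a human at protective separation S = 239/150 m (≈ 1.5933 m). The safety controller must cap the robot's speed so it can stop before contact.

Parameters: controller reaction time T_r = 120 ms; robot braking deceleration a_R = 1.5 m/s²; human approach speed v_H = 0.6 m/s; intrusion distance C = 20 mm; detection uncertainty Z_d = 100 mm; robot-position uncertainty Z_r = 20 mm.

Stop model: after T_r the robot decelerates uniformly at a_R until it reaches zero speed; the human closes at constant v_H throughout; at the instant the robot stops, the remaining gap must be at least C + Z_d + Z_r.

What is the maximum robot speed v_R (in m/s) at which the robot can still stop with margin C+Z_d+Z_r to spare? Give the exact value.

v_R_max = 7/5 m/s = 1.4000 m/s

collect terms ⇒ (1/3)·v_R² + (13/25)·v_R + (-518/375) = 0
  disc = (13/25)² − 4·(1/3)·(-518/375) = 11881/5625 ; √disc = 109/75
  v_R = (−(13/25) + 109/75) / (2·(1/3)) = 7/5 m/s
check:
T_s = v_R/a_R = (7/5)/(3/2) = 0.9333 s
robot covers v_R·T_r = 1.4000·0.1200 = 0.1680 m before braking
robot under decel: 1.4000²/(2·1.5000) = 0.6533 m
human closes 0.6000·1.0533 = 0.6320 m
residual clearance needed = 0.0200+0.1000+0.0200 = 0.1400 m
sum ≈ 0.1680+0.6533+0.6320+0.1400 ≈ 1.5933 m = S ✓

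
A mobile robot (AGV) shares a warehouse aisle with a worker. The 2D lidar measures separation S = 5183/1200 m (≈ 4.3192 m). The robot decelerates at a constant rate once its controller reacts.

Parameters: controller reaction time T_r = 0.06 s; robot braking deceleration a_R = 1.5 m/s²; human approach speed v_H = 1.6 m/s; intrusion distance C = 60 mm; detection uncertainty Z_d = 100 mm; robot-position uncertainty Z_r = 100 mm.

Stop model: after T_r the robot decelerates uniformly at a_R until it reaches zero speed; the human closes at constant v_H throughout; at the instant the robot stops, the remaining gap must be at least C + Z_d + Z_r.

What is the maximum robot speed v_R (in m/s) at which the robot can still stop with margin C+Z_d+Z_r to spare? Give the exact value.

at the boundary: (1/3)·v² + (169/150)·v + (-23779/6000) = 0
  disc = (169/150)² − 4·(1/3)·(-23779/6000) = 4096/625 ; √disc = 64/25
  v_R = (−(169/150) + 64/25) / (2·(1/3)) = 43/20 m/s
check:
stop time T_s = (43/20)/(3/2) = 1.4333 s
robot covers v_R·T_r = 2.1500·0.0600 = 0.1290 m before braking
robot under decel: 2.1500²/(2·1.5000) = 1.5408 m
person approaches 1.6000·(0.0600+1.4333) = 2.3893 m
residual clearance needed = 0.0600+0.1000+0.1000 = 0.2600 m
sum ≈ 0.1290+1.5408+2.3893+0.2600 ≈ 4.3192 m = S ✓

v_R_max = 43/20 m/s = 2.1500 m/s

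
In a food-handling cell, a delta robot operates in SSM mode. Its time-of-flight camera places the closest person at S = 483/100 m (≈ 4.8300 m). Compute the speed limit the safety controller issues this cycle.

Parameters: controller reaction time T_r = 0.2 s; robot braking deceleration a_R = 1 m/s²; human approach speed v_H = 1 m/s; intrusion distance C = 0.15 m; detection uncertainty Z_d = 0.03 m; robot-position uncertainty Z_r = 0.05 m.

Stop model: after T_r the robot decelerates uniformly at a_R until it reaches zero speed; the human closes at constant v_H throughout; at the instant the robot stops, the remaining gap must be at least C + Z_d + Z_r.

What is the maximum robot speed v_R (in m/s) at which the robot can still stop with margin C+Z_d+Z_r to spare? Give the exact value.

v_R_max = 2 m/s = 2.0000 m/s

collect terms ⇒ (1/2)·v_R² + (6/5)·v_R + (-22/5) = 0
  disc = (6/5)² − 4·(1/2)·(-22/5) = 256/25 ; √disc = 16/5
  v_R = (−(6/5) + 16/5) / (2·(1/2)) = 2 m/s
check:
T_s = v_R/a_R = 2/1 = 2.0000 s
robot in T_r: 2.0000·0.2000 = 0.4000 m
braking distance = 2.0000²/(2·1.0000) = 2.0000 m
human closes 1.0000·2.2000 = 2.2000 m
C+Z_d+Z_r = 0.1500+0.0300+0.0500 = 0.2300 m
sum ≈ 0.4000+2.0000+2.2000+0.2300 ≈ 4.8300 m = S ✓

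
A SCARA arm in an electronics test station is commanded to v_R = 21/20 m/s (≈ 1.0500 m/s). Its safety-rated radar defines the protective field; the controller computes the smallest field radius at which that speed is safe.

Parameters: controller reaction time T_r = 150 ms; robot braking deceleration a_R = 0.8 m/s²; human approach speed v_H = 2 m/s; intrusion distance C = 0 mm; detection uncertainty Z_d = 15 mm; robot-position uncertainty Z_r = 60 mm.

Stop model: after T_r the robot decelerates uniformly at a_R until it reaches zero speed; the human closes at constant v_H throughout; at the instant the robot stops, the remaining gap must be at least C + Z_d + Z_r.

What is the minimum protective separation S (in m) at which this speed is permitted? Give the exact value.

braking lasts T_s = (21/20)/(4/5) = 1.3125 s
reaction-phase robot travel = 1.0500·0.1500 = 0.1575 m
braking distance = 1.0500²/(2·0.8000) = 0.6891 m
person approaches 2.0000·(0.1500+1.3125) = 2.9250 m
margins: 0.0000+0.0150+0.0600 = 0.0750 m
S_min ≈ 0.1575+0.6891+2.9250+0.0750  ⇒  S_min = 12309/3200 m

S_min = 12309/3200 m = 3.8466 m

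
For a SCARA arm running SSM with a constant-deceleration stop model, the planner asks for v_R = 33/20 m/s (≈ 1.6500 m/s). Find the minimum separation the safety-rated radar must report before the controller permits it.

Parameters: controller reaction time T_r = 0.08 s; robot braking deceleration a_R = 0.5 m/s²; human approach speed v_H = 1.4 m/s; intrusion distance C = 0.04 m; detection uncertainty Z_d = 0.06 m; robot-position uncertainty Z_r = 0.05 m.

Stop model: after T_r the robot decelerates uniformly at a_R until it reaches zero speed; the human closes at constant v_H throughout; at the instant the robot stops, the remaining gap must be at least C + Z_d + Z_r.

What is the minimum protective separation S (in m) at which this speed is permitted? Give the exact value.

S_min = 15473/2000 m = 7.7365 m

braking lasts T_s = (33/20)/(1/2) = 3.3000 s
robot in T_r: 1.6500·0.0800 = 0.1320 m
braking distance = 1.6500²/(2·0.5000) = 2.7225 m
human over T_r+T_s: 1.4000·(0.0800+3.3000) = 4.7320 m
C+Z_d+Z_r = 0.0400+0.0600+0.0500 = 0.1500 m
S_min ≈ 0.1320+2.7225+4.7320+0.1500  ⇒  S_min = 15473/2000 m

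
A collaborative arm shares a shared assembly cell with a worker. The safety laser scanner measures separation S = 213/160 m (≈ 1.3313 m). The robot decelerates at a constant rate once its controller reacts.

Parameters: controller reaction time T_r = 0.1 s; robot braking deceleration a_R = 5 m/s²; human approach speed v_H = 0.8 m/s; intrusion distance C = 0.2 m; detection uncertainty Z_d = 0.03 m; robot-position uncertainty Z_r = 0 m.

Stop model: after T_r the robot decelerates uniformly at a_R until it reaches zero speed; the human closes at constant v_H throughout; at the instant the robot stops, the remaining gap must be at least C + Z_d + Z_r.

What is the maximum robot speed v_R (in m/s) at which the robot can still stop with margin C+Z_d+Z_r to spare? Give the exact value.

v_R_max = 43/20 m/s = 2.1500 m/s

collect terms ⇒ (1/10)·v_R² + (13/50)·v_R + (-817/800) = 0
  disc = (13/50)² − 4·(1/10)·(-817/800) = 4761/10000 ; √disc = 69/100
  v_R = (−(13/50) + 69/100) / (2·(1/10)) = 43/20 m/s
check:
braking lasts T_s = (43/20)/5 = 0.4300 s
robot covers v_R·T_r = 2.1500·0.1000 = 0.2150 m before braking
braking distance = 2.1500²/(2·5.0000) = 0.4622 m
person approaches 0.8000·(0.1000+0.4300) = 0.4240 m
margins: 0.2000+0.0300+0.0000 = 0.2300 m
sum ≈ 0.2150+0.4622+0.4240+0.2300 ≈ 1.3313 m = S ✓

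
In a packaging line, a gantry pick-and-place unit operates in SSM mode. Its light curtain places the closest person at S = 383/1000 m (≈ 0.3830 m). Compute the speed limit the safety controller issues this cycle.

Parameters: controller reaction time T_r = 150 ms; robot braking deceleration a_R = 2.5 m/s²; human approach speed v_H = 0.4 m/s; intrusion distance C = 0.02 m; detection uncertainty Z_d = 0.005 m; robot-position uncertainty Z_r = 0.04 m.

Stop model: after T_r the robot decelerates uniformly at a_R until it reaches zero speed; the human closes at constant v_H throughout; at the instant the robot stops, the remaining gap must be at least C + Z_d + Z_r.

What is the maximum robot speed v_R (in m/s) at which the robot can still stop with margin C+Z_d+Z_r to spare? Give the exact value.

quadratic (1/5)·v² + (31/100)·v + (-129/500) = 0
  disc = (31/100)² − 4·(1/5)·(-129/500) = 121/400 ; √disc = 11/20
  v_R = (−(31/100) + 11/20) / (2·(1/5)) = 3/5 m/s
check:
T_s = v_R/a_R = (3/5)/(5/2) = 0.2400 s
robot covers v_R·T_r = 0.6000·0.1500 = 0.0900 m before braking
braking distance = 0.6000²/(2·2.5000) = 0.0720 m
human over T_r+T_s: 0.4000·(0.1500+0.2400) = 0.1560 m
residual clearance needed = 0.0200+0.0050+0.0400 = 0.0650 m
sum ≈ 0.0900+0.0720+0.1560+0.0650 ≈ 0.3830 m = S ✓

v_R_max = 3/5 m/s = 0.6000 m/s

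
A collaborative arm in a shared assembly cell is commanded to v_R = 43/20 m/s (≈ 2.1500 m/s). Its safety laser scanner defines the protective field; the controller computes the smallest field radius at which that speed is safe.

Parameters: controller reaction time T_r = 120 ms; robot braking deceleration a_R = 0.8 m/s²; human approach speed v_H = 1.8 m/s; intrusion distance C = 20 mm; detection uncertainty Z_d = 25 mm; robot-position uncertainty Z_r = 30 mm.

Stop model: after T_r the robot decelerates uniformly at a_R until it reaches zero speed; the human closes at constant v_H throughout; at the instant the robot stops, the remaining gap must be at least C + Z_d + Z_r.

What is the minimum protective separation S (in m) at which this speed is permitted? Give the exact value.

S_min = 132409/16000 m = 8.2756 m

T_s = v_R/a_R = (43/20)/(4/5) = 2.6875 s
reaction-phase robot travel = 2.1500·0.1200 = 0.2580 m
braking distance = 2.1500²/(2·0.8000) = 2.8891 m
human over T_r+T_s: 1.8000·(0.1200+2.6875) = 5.0535 m
margins: 0.0200+0.0250+0.0300 = 0.0750 m
S_min ≈ 0.2580+2.8891+5.0535+0.0750  ⇒  S_min = 132409/16000 m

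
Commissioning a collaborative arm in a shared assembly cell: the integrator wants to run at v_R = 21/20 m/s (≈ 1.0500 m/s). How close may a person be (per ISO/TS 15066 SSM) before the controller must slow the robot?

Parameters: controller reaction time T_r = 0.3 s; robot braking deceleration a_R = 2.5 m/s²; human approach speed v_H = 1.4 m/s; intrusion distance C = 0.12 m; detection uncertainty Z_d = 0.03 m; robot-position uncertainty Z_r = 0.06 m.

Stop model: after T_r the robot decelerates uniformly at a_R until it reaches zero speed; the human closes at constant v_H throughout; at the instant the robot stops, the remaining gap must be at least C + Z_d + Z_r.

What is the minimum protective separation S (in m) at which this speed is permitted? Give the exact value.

braking lasts T_s = (21/20)/(5/2) = 0.4200 s
robot covers v_R·T_r = 1.0500·0.3000 = 0.3150 m before braking
braking distance = 1.0500²/(2·2.5000) = 0.2205 m
person approaches 1.4000·(0.3000+0.4200) = 1.0080 m
residual clearance needed = 0.1200+0.0300+0.0600 = 0.2100 m
S_min ≈ 0.3150+0.2205+1.0080+0.2100  ⇒  S_min = 3507/2000 m

S_min = 3507/2000 m = 1.7535 m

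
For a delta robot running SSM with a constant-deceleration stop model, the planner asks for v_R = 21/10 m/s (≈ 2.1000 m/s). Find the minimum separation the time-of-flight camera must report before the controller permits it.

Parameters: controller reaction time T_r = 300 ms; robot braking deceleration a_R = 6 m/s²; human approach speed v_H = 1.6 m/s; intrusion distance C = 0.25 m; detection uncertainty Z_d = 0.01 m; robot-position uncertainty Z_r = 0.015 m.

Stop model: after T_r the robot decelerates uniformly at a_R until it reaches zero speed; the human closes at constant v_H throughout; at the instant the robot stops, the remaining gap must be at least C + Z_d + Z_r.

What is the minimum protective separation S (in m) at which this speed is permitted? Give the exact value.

T_s = v_R/a_R = (21/10)/6 = 0.3500 s
reaction-phase robot travel = 2.1000·0.3000 = 0.6300 m
robot covers 2.1000·0.3500 − ½·6.0000·0.3500² = 0.3675 m while stopping
human closes 1.6000·0.6500 = 1.0400 m
residual clearance needed = 0.2500+0.0100+0.0150 = 0.2750 m
S_min ≈ 0.6300+0.3675+1.0400+0.2750  ⇒  S_min = 37/16 m

S_min = 37/16 m = 2.3125 m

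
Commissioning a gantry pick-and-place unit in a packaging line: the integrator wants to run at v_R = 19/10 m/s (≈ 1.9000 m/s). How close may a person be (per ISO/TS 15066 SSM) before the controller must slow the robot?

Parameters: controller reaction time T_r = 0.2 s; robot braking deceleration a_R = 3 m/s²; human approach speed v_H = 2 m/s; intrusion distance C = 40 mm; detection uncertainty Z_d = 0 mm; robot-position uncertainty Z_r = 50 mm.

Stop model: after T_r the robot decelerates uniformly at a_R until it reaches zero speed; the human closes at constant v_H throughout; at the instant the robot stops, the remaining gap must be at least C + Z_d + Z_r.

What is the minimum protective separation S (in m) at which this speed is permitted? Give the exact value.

T_s = v_R/a_R = (19/10)/3 = 0.6333 s
robot covers v_R·T_r = 1.9000·0.2000 = 0.3800 m before braking
robot under decel: 1.9000²/(2·3.0000) = 0.6017 m
human closes 2.0000·0.8333 = 1.6667 m
margins: 0.0400+0.0000+0.0500 = 0.0900 m
S_min ≈ 0.3800+0.6017+1.6667+0.0900  ⇒  S_min = 1643/600 m

S_min = 1643/600 m = 2.7383 m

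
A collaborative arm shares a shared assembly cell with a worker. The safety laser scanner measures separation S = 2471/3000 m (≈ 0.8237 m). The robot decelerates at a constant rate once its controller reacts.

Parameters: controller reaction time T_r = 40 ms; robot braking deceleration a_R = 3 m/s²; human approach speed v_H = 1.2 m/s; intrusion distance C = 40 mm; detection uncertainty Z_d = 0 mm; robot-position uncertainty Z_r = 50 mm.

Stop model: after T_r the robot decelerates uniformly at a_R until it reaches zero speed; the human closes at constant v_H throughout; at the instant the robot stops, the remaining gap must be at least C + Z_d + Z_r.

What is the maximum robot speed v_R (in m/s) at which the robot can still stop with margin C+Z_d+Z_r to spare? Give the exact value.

v_R_max = 11/10 m/s = 1.1000 m/s

at the boundary: (1/6)·v² + (11/25)·v + (-2057/3000) = 0
  disc = (11/25)² − 4·(1/6)·(-2057/3000) = 14641/22500 ; √disc = 121/150
  v_R = (−(11/25) + 121/150) / (2·(1/6)) = 11/10 m/s
check:
braking lasts T_s = (11/10)/3 = 0.3667 s
reaction-phase robot travel = 1.1000·0.0400 = 0.0440 m
braking distance = 1.1000²/(2·3.0000) = 0.2017 m
human over T_r+T_s: 1.2000·(0.0400+0.3667) = 0.4880 m
residual clearance needed = 0.0400+0.0000+0.0500 = 0.0900 m
sum ≈ 0.0440+0.2017+0.4880+0.0900 ≈ 0.8237 m = S ✓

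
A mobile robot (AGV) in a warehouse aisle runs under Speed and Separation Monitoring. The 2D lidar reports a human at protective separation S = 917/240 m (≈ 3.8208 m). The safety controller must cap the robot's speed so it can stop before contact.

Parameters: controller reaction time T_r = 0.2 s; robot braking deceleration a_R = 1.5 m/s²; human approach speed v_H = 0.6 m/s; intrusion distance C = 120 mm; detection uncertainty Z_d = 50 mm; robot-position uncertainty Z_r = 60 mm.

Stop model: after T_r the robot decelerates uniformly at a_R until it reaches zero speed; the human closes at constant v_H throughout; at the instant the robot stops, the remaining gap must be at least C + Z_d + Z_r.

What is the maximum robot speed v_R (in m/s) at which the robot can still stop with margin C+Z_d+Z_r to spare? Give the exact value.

v_R_max = 49/20 m/s = 2.4500 m/s

collect terms ⇒ (1/3)·v_R² + (3/5)·v_R + (-833/240) = 0
  disc = (3/5)² − 4·(1/3)·(-833/240) = 4489/900 ; √disc = 67/30
  v_R = (−(3/5) + 67/30) / (2·(1/3)) = 49/20 m/s
check:
braking lasts T_s = (49/20)/(3/2) = 1.6333 s
robot covers v_R·T_r = 2.4500·0.2000 = 0.4900 m before braking
robot under decel: 2.4500²/(2·1.5000) = 2.0008 m
person approaches 0.6000·(0.2000+1.6333) = 1.1000 m
C+Z_d+Z_r = 0.1200+0.0500+0.0600 = 0.2300 m
sum ≈ 0.4900+2.0008+1.1000+0.2300 ≈ 3.8208 m = S ✓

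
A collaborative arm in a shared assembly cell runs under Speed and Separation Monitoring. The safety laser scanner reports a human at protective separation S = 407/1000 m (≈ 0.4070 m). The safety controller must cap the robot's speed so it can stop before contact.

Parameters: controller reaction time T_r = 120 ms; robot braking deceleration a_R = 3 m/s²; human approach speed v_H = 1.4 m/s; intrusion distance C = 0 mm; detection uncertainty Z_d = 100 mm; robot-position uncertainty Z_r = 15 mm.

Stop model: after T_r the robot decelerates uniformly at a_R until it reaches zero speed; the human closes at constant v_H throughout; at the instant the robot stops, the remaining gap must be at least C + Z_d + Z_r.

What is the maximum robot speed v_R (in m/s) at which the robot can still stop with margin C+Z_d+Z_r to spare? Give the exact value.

v_R_max = 1/5 m/s = 0.2000 m/s

quadratic (1/6)·v² + (44/75)·v + (-31/250) = 0
  disc = (44/75)² − 4·(1/6)·(-31/250) = 2401/5625 ; √disc = 49/75
  v_R = (−(44/75) + 49/75) / (2·(1/6)) = 1/5 m/s
check:
T_s = v_R/a_R = (1/5)/3 = 0.0667 s
robot covers v_R·T_r = 0.2000·0.1200 = 0.0240 m before braking
robot under decel: 0.2000²/(2·3.0000) = 0.0067 m
person approaches 1.4000·(0.1200+0.0667) = 0.2613 m
residual clearance needed = 0.0000+0.1000+0.0150 = 0.1150 m
sum ≈ 0.0240+0.0067+0.2613+0.1150 ≈ 0.4070 m = S ✓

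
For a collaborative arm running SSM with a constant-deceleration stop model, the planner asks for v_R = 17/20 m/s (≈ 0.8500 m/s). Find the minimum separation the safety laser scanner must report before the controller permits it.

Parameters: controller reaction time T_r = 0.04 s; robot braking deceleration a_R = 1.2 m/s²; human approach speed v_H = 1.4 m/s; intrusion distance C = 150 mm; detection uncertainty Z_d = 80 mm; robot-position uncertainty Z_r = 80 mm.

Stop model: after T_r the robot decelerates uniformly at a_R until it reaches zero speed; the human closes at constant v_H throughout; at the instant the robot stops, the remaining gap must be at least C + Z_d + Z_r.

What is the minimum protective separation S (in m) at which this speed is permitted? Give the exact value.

braking lasts T_s = (17/20)/(6/5) = 0.7083 s
reaction-phase robot travel = 0.8500·0.0400 = 0.0340 m
braking distance = 0.8500²/(2·1.2000) = 0.3010 m
human closes 1.4000·0.7483 = 1.0477 m
margins: 0.1500+0.0800+0.0800 = 0.3100 m
S_min ≈ 0.0340+0.3010+1.0477+0.3100  ⇒  S_min = 325/192 m

S_min = 325/192 m = 1.6927 m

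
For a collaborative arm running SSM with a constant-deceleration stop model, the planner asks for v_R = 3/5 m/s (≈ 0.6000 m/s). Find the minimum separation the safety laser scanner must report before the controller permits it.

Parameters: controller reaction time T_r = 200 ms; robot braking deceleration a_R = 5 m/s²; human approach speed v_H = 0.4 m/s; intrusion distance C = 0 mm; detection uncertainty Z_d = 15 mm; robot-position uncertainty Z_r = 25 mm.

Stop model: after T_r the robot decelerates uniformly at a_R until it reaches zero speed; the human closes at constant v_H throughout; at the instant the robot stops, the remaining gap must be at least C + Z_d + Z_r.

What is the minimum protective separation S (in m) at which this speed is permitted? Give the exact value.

braking lasts T_s = (3/5)/5 = 0.1200 s
robot in T_r: 0.6000·0.2000 = 0.1200 m
robot under decel: 0.6000²/(2·5.0000) = 0.0360 m
human over T_r+T_s: 0.4000·(0.2000+0.1200) = 0.1280 m
C+Z_d+Z_r = 0.0000+0.0150+0.0250 = 0.0400 m
S_min ≈ 0.1200+0.0360+0.1280+0.0400  ⇒  S_min = 81/250 m

S_min = 81/250 m = 0.3240 m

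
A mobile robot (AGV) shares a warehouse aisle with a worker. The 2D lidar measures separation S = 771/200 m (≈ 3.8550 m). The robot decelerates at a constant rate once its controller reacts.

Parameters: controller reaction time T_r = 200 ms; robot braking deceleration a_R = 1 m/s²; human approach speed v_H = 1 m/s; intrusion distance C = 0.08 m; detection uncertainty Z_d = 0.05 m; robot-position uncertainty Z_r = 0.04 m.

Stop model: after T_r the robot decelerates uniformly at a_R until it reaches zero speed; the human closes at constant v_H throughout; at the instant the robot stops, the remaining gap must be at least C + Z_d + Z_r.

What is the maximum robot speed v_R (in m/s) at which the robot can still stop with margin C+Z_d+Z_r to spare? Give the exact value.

quadratic (1/2)·v² + (6/5)·v + (-697/200) = 0
  disc = (6/5)² − 4·(1/2)·(-697/200) = 841/100 ; √disc = 29/10
  v_R = (−(6/5) + 29/10) / (2·(1/2)) = 17/10 m/s
check:
T_s = v_R/a_R = (17/10)/1 = 1.7000 s
robot in T_r: 1.7000·0.2000 = 0.3400 m
robot under decel: 1.7000²/(2·1.0000) = 1.4450 m
person approaches 1.0000·(0.2000+1.7000) = 1.9000 m
residual clearance needed = 0.0800+0.0500+0.0400 = 0.1700 m
sum ≈ 0.3400+1.4450+1.9000+0.1700 ≈ 3.8550 m = S ✓

v_R_max = 17/10 m/s = 1.7000 m/s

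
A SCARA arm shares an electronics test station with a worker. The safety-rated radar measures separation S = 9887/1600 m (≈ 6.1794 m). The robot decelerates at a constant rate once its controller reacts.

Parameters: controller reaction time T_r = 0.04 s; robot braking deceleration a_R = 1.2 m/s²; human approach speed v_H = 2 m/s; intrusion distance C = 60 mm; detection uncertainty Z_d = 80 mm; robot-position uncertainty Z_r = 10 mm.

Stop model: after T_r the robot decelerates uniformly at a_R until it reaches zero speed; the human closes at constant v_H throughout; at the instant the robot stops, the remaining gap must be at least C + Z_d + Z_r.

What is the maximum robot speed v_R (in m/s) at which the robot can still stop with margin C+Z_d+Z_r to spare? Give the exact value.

at the boundary: (5/12)·v² + (128/75)·v + (-9519/1600) = 0
  disc = (128/75)² − 4·(5/12)·(-9519/1600) = 4618201/360000 ; √disc = 2149/600
  v_R = (−(128/75) + 2149/600) / (2·(5/12)) = 9/4 m/s
check:
braking lasts T_s = (9/4)/(6/5) = 1.8750 s
robot in T_r: 2.2500·0.0400 = 0.0900 m
robot under decel: 2.2500²/(2·1.2000) = 2.1094 m
human closes 2.0000·1.9150 = 3.8300 m
margins: 0.0600+0.0800+0.0100 = 0.1500 m
sum ≈ 0.0900+2.1094+3.8300+0.1500 ≈ 6.1794 m = S ✓

v_R_max = 9/4 m/s = 2.2500 m/s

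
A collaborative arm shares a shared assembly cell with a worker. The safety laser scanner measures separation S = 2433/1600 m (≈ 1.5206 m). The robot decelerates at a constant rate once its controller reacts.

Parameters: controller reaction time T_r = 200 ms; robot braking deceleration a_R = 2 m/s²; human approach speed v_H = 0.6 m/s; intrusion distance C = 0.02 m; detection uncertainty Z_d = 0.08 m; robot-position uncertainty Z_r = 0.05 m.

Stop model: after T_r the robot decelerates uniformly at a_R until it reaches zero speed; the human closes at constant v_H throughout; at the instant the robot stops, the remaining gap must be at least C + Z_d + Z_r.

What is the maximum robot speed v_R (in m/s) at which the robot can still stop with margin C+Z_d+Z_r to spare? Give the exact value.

v_R_max = 29/20 m/s = 1.4500 m/s

at the boundary: (1/4)·v² + (1/2)·v + (-2001/1600) = 0
  disc = (1/2)² − 4·(1/4)·(-2001/1600) = 2401/1600 ; √disc = 49/40
  v_R = (−(1/2) + 49/40) / (2·(1/4)) = 29/20 m/s
check:
T_s = v_R/a_R = (29/20)/2 = 0.7250 s
robot in T_r: 1.4500·0.2000 = 0.2900 m
robot under decel: 1.4500²/(2·2.0000) = 0.5256 m
human closes 0.6000·0.9250 = 0.5550 m
margins: 0.0200+0.0800+0.0500 = 0.1500 m
sum ≈ 0.2900+0.5256+0.5550+0.1500 ≈ 1.5206 m = S ✓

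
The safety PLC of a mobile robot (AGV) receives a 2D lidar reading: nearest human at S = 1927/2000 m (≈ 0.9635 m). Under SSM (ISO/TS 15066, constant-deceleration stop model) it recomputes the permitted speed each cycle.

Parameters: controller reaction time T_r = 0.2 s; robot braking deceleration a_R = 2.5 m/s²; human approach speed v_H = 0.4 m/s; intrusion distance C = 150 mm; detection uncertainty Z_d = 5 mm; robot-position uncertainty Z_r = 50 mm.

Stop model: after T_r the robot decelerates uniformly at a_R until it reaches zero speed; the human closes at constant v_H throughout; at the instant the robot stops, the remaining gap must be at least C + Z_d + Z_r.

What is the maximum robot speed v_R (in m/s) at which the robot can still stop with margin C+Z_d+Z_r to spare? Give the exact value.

at the boundary: (1/5)·v² + (9/25)·v + (-1357/2000) = 0
  disc = (9/25)² − 4·(1/5)·(-1357/2000) = 1681/2500 ; √disc = 41/50
  v_R = (−(9/25) + 41/50) / (2·(1/5)) = 23/20 m/s
check:
stop time T_s = (23/20)/(5/2) = 0.4600 s
reaction-phase robot travel = 1.1500·0.2000 = 0.2300 m
braking distance = 1.1500²/(2·2.5000) = 0.2645 m
person approaches 0.4000·(0.2000+0.4600) = 0.2640 m
C+Z_d+Z_r = 0.1500+0.0050+0.0500 = 0.2050 m
sum ≈ 0.2300+0.2645+0.2640+0.2050 ≈ 0.9635 m = S ✓

v_R_max = 23/20 m/s = 1.1500 m/s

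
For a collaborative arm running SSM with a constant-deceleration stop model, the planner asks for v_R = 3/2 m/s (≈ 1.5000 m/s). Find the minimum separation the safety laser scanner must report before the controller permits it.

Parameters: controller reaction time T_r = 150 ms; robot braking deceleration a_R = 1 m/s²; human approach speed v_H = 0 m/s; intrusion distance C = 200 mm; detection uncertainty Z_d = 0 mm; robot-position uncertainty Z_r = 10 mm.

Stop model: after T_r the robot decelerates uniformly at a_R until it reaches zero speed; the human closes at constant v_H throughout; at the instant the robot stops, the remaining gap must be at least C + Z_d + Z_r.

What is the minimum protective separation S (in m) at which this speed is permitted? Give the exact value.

braking lasts T_s = (3/2)/1 = 1.5000 s
reaction-phase robot travel = 1.5000·0.1500 = 0.2250 m
robot covers 1.5000·1.5000 − ½·1.0000·1.5000² = 1.1250 m while stopping
human over T_r+T_s: 0.0000·(0.1500+1.5000) = 0.0000 m
C+Z_d+Z_r = 0.2000+0.0000+0.0100 = 0.2100 m
S_min ≈ 0.2250+1.1250+0.0000+0.2100  ⇒  S_min = 39/25 m

S_min = 39/25 m = 1.5600 m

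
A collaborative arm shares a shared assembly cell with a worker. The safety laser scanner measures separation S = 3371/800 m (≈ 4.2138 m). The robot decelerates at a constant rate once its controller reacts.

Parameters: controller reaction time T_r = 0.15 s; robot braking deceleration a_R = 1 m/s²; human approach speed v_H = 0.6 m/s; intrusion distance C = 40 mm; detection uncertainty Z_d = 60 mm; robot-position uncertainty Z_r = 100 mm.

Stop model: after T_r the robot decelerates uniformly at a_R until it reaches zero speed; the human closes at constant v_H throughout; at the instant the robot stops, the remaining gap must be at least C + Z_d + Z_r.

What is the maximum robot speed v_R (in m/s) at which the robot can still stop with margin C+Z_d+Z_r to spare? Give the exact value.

v_R_max = 43/20 m/s = 2.1500 m/s

quadratic (1/2)·v² + (3/4)·v + (-3139/800) = 0
  disc = (3/4)² − 4·(1/2)·(-3139/800) = 841/100 ; √disc = 29/10
  v_R = (−(3/4) + 29/10) / (2·(1/2)) = 43/20 m/s
check:
stop time T_s = (43/20)/1 = 2.1500 s
robot in T_r: 2.1500·0.1500 = 0.3225 m
robot under decel: 2.1500²/(2·1.0000) = 2.3112 m
human closes 0.6000·2.3000 = 1.3800 m
margins: 0.0400+0.0600+0.1000 = 0.2000 m
sum ≈ 0.3225+2.3112+1.3800+0.2000 ≈ 4.2138 m = S ✓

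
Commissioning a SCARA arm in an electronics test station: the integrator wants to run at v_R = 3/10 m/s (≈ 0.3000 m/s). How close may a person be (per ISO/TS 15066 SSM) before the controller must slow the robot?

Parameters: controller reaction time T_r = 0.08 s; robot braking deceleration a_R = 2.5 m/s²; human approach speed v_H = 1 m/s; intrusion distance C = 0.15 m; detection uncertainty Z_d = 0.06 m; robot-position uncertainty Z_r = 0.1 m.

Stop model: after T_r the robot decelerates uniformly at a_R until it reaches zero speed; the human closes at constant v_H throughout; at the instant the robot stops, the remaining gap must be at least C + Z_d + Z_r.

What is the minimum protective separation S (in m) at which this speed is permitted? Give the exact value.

S_min = 69/125 m = 0.5520 m

braking lasts T_s = (3/10)/(5/2) = 0.1200 s
robot in T_r: 0.3000·0.0800 = 0.0240 m
robot under decel: 0.3000²/(2·2.5000) = 0.0180 m
human closes 1.0000·0.2000 = 0.2000 m
C+Z_d+Z_r = 0.1500+0.0600+0.1000 = 0.3100 m
S_min ≈ 0.0240+0.0180+0.2000+0.3100  ⇒  S_min = 69/125 m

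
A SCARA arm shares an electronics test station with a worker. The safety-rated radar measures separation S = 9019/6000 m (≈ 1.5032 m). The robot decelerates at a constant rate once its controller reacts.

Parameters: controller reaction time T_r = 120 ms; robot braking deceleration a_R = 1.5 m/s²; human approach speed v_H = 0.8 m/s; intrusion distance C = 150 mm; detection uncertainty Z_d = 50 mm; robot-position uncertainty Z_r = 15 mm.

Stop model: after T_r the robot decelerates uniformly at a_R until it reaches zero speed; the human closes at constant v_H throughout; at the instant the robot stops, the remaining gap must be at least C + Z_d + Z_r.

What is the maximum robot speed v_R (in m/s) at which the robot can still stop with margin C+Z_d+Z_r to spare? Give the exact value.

v_R_max = 23/20 m/s = 1.1500 m/s

collect terms ⇒ (1/3)·v_R² + (49/75)·v_R + (-7153/6000) = 0
  disc = (49/75)² − 4·(1/3)·(-7153/6000) = 5041/2500 ; √disc = 71/50
  v_R = (−(49/75) + 71/50) / (2·(1/3)) = 23/20 m/s
check:
stop time T_s = (23/20)/(3/2) = 0.7667 s
robot in T_r: 1.1500·0.1200 = 0.1380 m
braking distance = 1.1500²/(2·1.5000) = 0.4408 m
person approaches 0.8000·(0.1200+0.7667) = 0.7093 m
C+Z_d+Z_r = 0.1500+0.0500+0.0150 = 0.2150 m
sum ≈ 0.1380+0.4408+0.7093+0.2150 ≈ 1.5032 m = S ✓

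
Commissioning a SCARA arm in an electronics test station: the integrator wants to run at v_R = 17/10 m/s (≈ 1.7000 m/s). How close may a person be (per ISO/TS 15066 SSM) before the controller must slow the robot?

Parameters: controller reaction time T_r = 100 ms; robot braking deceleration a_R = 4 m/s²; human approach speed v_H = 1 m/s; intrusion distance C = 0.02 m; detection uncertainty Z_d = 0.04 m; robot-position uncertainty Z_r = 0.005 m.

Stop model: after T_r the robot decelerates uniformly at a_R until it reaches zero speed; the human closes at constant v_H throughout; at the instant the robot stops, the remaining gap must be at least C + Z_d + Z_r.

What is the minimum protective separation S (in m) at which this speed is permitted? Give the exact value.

stop time T_s = (17/10)/4 = 0.4250 s
reaction-phase robot travel = 1.7000·0.1000 = 0.1700 m
robot covers 1.7000·0.4250 − ½·4.0000·0.4250² = 0.3613 m while stopping
human closes 1.0000·0.5250 = 0.5250 m
C+Z_d+Z_r = 0.0200+0.0400+0.0050 = 0.0650 m
S_min ≈ 0.1700+0.3613+0.5250+0.0650  ⇒  S_min = 897/800 m

S_min = 897/800 m = 1.1213 m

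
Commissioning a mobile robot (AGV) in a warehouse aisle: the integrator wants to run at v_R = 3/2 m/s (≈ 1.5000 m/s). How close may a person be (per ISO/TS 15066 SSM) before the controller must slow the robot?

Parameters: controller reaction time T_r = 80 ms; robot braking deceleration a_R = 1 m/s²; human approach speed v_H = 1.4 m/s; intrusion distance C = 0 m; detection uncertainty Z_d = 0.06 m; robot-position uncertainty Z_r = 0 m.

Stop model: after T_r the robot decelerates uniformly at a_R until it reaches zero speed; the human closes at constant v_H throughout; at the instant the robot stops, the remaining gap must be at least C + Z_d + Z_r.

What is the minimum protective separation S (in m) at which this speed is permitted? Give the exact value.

S_min = 3517/1000 m = 3.5170 m

T_s = v_R/a_R = (3/2)/1 = 1.5000 s
reaction-phase robot travel = 1.5000·0.0800 = 0.1200 m
robot covers 1.5000·1.5000 − ½·1.0000·1.5000² = 1.1250 m while stopping
person approaches 1.4000·(0.0800+1.5000) = 2.2120 m
residual clearance needed = 0.0000+0.0600+0.0000 = 0.0600 m
S_min ≈ 0.1200+1.1250+2.2120+0.0600  ⇒  S_min = 3517/1000 m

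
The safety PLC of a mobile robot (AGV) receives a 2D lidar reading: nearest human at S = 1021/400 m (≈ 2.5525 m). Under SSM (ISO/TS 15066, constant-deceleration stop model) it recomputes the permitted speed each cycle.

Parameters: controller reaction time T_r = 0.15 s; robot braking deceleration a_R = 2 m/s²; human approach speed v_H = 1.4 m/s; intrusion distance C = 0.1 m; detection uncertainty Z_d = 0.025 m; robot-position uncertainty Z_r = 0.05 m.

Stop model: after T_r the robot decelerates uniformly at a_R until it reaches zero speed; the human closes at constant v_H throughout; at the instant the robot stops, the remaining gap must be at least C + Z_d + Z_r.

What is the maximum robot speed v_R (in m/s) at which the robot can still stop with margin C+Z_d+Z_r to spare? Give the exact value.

at the boundary: (1/4)·v² + (17/20)·v + (-867/400) = 0
  disc = (17/20)² − 4·(1/4)·(-867/400) = 289/100 ; √disc = 17/10
  v_R = (−(17/20) + 17/10) / (2·(1/4)) = 17/10 m/s
check:
T_s = v_R/a_R = (17/10)/2 = 0.8500 s
robot covers v_R·T_r = 1.7000·0.1500 = 0.2550 m before braking
braking distance = 1.7000²/(2·2.0000) = 0.7225 m
person approaches 1.4000·(0.1500+0.8500) = 1.4000 m
residual clearance needed = 0.1000+0.0250+0.0500 = 0.1750 m
sum ≈ 0.2550+0.7225+1.4000+0.1750 ≈ 2.5525 m = S ✓

v_R_max = 17/10 m/s = 1.7000 m/s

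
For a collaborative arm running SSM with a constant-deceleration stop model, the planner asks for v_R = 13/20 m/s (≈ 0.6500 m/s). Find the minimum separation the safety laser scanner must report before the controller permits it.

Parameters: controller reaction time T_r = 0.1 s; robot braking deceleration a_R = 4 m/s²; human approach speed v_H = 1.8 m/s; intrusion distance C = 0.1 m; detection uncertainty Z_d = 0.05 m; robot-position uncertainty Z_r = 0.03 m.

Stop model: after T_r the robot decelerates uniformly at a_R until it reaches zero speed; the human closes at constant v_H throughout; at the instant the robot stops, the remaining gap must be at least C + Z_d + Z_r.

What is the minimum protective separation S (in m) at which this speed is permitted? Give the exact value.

S_min = 493/640 m = 0.7703 m

braking lasts T_s = (13/20)/4 = 0.1625 s
robot covers v_R·T_r = 0.6500·0.1000 = 0.0650 m before braking
robot under decel: 0.6500²/(2·4.0000) = 0.0528 m
human closes 1.8000·0.2625 = 0.4725 m
residual clearance needed = 0.1000+0.0500+0.0300 = 0.1800 m
S_min ≈ 0.0650+0.0528+0.4725+0.1800  ⇒  S_min = 493/640 m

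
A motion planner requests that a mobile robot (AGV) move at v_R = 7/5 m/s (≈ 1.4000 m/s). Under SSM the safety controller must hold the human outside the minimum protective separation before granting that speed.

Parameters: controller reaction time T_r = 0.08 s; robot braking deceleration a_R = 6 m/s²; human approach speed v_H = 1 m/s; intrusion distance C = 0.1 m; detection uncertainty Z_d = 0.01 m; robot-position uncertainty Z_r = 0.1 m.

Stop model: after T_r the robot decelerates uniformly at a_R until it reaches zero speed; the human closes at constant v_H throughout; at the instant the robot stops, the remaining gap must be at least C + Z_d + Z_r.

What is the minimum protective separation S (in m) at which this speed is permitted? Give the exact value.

braking lasts T_s = (7/5)/6 = 0.2333 s
reaction-phase robot travel = 1.4000·0.0800 = 0.1120 m
braking distance = 1.4000²/(2·6.0000) = 0.1633 m
human closes 1.0000·0.3133 = 0.3133 m
residual clearance needed = 0.1000+0.0100+0.1000 = 0.2100 m
S_min ≈ 0.1120+0.1633+0.3133+0.2100  ⇒  S_min = 599/750 m

S_min = 599/750 m = 0.7987 m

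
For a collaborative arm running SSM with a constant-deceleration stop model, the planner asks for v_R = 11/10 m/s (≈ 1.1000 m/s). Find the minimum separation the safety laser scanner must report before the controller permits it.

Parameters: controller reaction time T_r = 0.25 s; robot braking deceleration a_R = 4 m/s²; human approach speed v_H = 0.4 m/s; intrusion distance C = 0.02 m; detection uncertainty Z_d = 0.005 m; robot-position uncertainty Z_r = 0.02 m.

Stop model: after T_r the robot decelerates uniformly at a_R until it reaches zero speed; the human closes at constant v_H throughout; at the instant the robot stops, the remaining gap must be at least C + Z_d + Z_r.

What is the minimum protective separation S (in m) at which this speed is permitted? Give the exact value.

T_s = v_R/a_R = (11/10)/4 = 0.2750 s
reaction-phase robot travel = 1.1000·0.2500 = 0.2750 m
braking distance = 1.1000²/(2·4.0000) = 0.1512 m
human closes 0.4000·0.5250 = 0.2100 m
margins: 0.0200+0.0050+0.0200 = 0.0450 m
S_min ≈ 0.2750+0.1512+0.2100+0.0450  ⇒  S_min = 109/160 m

S_min = 109/160 m = 0.6813 m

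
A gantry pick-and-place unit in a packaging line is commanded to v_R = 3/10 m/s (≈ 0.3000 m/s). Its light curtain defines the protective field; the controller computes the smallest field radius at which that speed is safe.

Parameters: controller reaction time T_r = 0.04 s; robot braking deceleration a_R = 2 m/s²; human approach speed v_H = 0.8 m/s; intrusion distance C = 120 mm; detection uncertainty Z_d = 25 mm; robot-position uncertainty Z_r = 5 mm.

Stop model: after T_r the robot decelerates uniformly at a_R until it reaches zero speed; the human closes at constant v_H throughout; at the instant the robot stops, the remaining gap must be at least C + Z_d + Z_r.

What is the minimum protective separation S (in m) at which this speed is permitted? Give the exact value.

T_s = v_R/a_R = (3/10)/2 = 0.1500 s
robot covers v_R·T_r = 0.3000·0.0400 = 0.0120 m before braking
robot under decel: 0.3000²/(2·2.0000) = 0.0225 m
person approaches 0.8000·(0.0400+0.1500) = 0.1520 m
residual clearance needed = 0.1200+0.0250+0.0050 = 0.1500 m
S_min ≈ 0.0120+0.0225+0.1520+0.1500  ⇒  S_min = 673/2000 m

S_min = 673/2000 m = 0.3365 m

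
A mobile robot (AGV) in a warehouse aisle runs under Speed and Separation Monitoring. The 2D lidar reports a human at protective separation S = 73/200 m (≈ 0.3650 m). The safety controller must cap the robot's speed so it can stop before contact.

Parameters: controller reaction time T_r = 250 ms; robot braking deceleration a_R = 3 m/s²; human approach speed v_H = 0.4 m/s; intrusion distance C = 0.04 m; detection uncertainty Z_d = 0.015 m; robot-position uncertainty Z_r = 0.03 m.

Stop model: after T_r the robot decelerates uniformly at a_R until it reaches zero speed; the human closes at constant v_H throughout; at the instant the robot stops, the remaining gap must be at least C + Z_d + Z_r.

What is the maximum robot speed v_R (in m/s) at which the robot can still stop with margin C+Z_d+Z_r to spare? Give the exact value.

v_R_max = 2/5 m/s = 0.4000 m/s

collect terms ⇒ (1/6)·v_R² + (23/60)·v_R + (-9/50) = 0
  disc = (23/60)² − 4·(1/6)·(-9/50) = 961/3600 ; √disc = 31/60
  v_R = (−(23/60) + 31/60) / (2·(1/6)) = 2/5 m/s
check:
braking lasts T_s = (2/5)/3 = 0.1333 s
reaction-phase robot travel = 0.4000·0.2500 = 0.1000 m
robot covers 0.4000·0.1333 − ½·3.0000·0.1333² = 0.0267 m while stopping
human closes 0.4000·0.3833 = 0.1533 m
residual clearance needed = 0.0400+0.0150+0.0300 = 0.0850 m
sum ≈ 0.1000+0.0267+0.1533+0.0850 ≈ 0.3650 m = S ✓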